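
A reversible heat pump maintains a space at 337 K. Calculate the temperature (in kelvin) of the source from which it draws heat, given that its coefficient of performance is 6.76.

T_C ≈ 287 K

COP_HP = T_H/(T_H − T_C) ⇒ T_C = T_H·(COP_HP − 1)/COP_HP = 337.00 × (6.76 − 1)/6.76 = 287 K.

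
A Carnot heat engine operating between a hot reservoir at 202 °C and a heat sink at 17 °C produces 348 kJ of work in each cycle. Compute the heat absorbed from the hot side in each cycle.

Q_H ≈ 894 kJ

T_H = 202 °C → 202 + 273.15 = 475.15 K.
T_C = 17 °C → 17 + 273.15 = 290.15 K.
For a reversible engine, η = 1 − T_C/T_H = 1 − 290.15/475.15 = 0.3894.
Q_H = W/η = 348/0.3894 = 894 kJ.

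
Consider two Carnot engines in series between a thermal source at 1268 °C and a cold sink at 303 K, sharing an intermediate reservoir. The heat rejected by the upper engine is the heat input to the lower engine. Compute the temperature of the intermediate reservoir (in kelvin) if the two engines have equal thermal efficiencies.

T_m ≈ 683 K

T_H = 1268 °C → 1268 + 273.15 = 1541.15 K.
Equal efficiencies require 1 − T_m/T_H = 1 − T_C/T_m, i.e. T_m/T_H = T_C/T_m, so T_m = √(T_H·T_C) = √(1541.15 × 303.00) = 683 K.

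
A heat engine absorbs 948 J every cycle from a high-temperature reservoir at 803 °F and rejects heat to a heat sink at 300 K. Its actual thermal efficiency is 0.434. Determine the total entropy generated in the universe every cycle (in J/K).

ΔS_univ ≈ 0.4371 J/K

T_H = 803 °F → (803 − 32) × 5/9 = 428.33 °C = 701.48 K.
W = η·Q_H = 0.434 × 948 = 411.4 J, so Q_C = Q_H − W = 536.6 J.
The hot reservoir loses entropy Q_H/T_H = 948/701.48 = 1.351 J/K; the cold reservoir gains Q_C/T_C = 536.6/300.00 = 1.789 J/K.
ΔS_univ = −Q_H/T_H + Q_C/T_C = 0.4371 J/K (> 0, since η = 0.434 < η_Carnot = 0.572).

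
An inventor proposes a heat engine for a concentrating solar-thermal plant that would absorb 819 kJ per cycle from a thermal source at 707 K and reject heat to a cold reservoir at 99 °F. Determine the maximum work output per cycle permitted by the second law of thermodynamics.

T_C = 99 °F → (99 − 32) × 5/9 = 37.22 °C = 310.37 K.
The upper bound on efficiency is η_max = 1 − T_C/T_H = 1 − 310.37/707.00 = 0.5610.
W_max = η_max · Q_H = 0.5610 × 819 = 459 kJ.

W_max ≈ 459 kJ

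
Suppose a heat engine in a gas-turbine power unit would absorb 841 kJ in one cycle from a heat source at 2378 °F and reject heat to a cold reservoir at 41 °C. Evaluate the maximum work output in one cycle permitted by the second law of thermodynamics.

W_max ≈ 673 kJ

T_H = 2378 °F → (2378 − 32) × 5/9 = 1303.33 °C = 1576.48 K.
T_C = 41 °C → 41 + 273.15 = 314.15 K.
The second-law ceiling is the Carnot efficiency, η_max = 1 − T_C/T_H = 1 − 314.15/1576.48 = 0.8007.
W_max = η_max · Q_H = 0.8007 × 841 = 673 kJ.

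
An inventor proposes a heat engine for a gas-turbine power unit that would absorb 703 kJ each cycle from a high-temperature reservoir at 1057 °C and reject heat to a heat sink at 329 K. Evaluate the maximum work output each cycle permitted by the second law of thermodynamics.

W_max ≈ 529 kJ

T_H = 1057 °C → 1057 + 273.15 = 1330.15 K.
The upper bound on efficiency is η_max = 1 − T_C/T_H = 1 − 329.00/1330.15 = 0.7527.
W_max = η_max · Q_H = 0.7527 × 703 = 529 kJ.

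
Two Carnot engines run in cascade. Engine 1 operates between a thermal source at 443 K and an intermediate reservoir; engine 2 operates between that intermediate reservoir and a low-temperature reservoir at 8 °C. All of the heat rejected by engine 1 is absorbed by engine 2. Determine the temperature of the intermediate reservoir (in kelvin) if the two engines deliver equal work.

T_m ≈ 362.1 K

T_C = 8 °C → 8 + 273.15 = 281.15 K.
For reversible stages Q_m = Q_H·(T_m/T_H). Setting W₁ = Q_H(1 − T_m/T_H) equal to W₂ = Q_m(1 − T_C/T_m) = Q_H·(T_m − T_C)/T_H gives T_H − T_m = T_m − T_C, so T_m = (T_H + T_C)/2 = (443.00 + 281.15)/2 = 362.1 K.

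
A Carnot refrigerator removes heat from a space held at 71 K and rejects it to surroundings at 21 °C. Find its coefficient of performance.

COP_R ≈ 0.3182

T_H = 21 °C → 21 + 273.15 = 294.15 K.
Carnot COP: COP_R = T_C/(T_H − T_C) = 71.00/(294.15 − 71.00) = 0.3182.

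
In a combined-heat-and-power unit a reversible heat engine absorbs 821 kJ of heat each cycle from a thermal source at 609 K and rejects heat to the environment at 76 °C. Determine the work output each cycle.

W ≈ 350 kJ

T_C = 76 °C → 76 + 273.15 = 349.15 K.
The Carnot efficiency is η = 1 − T_C/T_H = 1 − 349.15/609.00 = 0.4267.
W = η·Q_H = 0.4267 × 821 = 350 kJ.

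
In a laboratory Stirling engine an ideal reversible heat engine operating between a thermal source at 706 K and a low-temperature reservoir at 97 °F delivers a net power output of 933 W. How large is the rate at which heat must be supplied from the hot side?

T_C = 97 °F → (97 − 32) × 5/9 = 36.11 °C = 309.26 K.
The Carnot efficiency is η = 1 − T_C/T_H = 1 − 309.26/706.00 = 0.5620.
Q_H = W/η = 933/0.5620 = 1660 W.

Q̇_H ≈ 1660 W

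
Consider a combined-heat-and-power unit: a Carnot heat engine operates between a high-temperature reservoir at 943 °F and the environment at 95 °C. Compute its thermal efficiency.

T_H = 943 °F → (943 − 32) × 5/9 = 506.11 °C = 779.26 K.
T_C = 95 °C → 95 + 273.15 = 368.15 K.
The Carnot efficiency is η = 1 − T_C/T_H = 1 − 368.15/779.26 = 0.528.

η ≈ 0.528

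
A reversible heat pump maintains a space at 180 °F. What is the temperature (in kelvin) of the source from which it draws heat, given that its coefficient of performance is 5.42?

T_H = 180 °F → (180 − 32) × 5/9 = 82.22 °C = 355.37 K.
COP_HP = T_H/(T_H − T_C) ⇒ T_C = T_H·(COP_HP − 1)/COP_HP = 355.37 × (5.42 − 1)/5.42 = 289.8 K.

T_C ≈ 289.8 K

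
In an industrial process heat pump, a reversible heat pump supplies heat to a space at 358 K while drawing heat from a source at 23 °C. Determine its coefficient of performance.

COP_HP ≈ 5.79

T_C = 23 °C → 23 + 273.15 = 296.15 K.
The Carnot heat-pump COP is COP_HP = T_H/(T_H − T_C) = 358.00/(358.00 − 296.15) = 5.79.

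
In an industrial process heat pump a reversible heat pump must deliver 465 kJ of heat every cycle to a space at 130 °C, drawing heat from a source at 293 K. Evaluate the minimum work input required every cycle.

W_in ≈ 127 kJ

T_H = 130 °C → 130 + 273.15 = 403.15 K.
The Carnot heat-pump COP is COP_HP = T_H/(T_H − T_C) = 403.15/110.15 = 3.6600.
W = Q_H/COP_HP = 465/3.6600 = 127 kJ.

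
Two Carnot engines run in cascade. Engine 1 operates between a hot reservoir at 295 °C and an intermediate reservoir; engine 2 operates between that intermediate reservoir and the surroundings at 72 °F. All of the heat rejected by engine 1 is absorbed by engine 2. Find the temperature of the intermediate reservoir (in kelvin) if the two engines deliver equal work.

T_H = 295 °C → 295 + 273.15 = 568.15 K.
T_C = 72 °F → (72 − 32) × 5/9 = 22.22 °C = 295.37 K.
For reversible stages Q_m = Q_H·(T_m/T_H). Setting W₁ = Q_H(1 − T_m/T_H) equal to W₂ = Q_m(1 − T_C/T_m) = Q_H·(T_m − T_C)/T_H gives T_H − T_m = T_m − T_C, so T_m = (T_H + T_C)/2 = (568.15 + 295.37)/2 = 432 K.

T_m ≈ 432 K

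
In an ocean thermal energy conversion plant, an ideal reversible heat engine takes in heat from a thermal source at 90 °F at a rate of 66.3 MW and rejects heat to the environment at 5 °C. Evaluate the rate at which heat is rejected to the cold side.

T_H = 90 °F → (90 − 32) × 5/9 = 32.22 °C = 305.37 K.
T_C = 5 °C → 5 + 273.15 = 278.15 K.
Since the cycle is reversible, η = 1 − T_C/T_H = 1 − 278.15/305.37 = 0.0891.
For a reversible cycle Q_C/Q_H = T_C/T_H, so Q_C = 66.3 × 278.15/305.37 = 60.4 MW.

Q̇_C ≈ 60.4 MW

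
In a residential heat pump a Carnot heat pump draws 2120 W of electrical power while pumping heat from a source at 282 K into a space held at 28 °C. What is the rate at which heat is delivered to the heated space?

Q̇_H ≈ 33340 W

T_H = 28 °C → 28 + 273.15 = 301.15 K.
COP_HP = T_H/(T_H − T_C) = 301.15/19.15 = 15.7258.
Q_H = COP_HP · W = 15.7258 × 2120 = 33340 W.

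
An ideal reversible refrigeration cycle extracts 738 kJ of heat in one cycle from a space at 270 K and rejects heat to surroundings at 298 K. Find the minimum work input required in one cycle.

The reversible coefficient of performance is COP_R = T_C/(T_H − T_C) = 270.00/28.00 = 9.6429.
W = Q_C/COP_R = 738/9.6429 = 76.53 kJ.

W_in ≈ 76.53 kJ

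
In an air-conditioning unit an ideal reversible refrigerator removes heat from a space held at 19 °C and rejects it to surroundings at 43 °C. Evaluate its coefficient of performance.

COP_R ≈ 12.17

T_H = 43 °C → 43 + 273.15 = 316.15 K.
T_C = 19 °C → 19 + 273.15 = 292.15 K.
For a reversible refrigerator, COP_R = T_C/(T_H − T_C) = 292.15/(316.15 − 292.15) = 12.17.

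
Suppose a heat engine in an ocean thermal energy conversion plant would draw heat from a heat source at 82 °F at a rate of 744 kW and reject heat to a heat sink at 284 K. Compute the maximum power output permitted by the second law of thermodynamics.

Ẇ_max ≈ 41.85 kW

T_H = 82 °F → (82 − 32) × 5/9 = 27.78 °C = 300.93 K.
The second-law ceiling is the Carnot efficiency, η_max = 1 − T_C/T_H = 1 − 284.00/300.93 = 0.0563.
W_max = η_max · Q_H = 0.0563 × 744 = 41.85 kW.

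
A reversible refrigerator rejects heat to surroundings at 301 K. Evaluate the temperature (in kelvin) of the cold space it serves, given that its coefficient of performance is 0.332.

T_C ≈ 75.0 K

COP_R = T_C/(T_H − T_C) ⇒ T_C = T_H·COP_R/(1 + COP_R) = 301.00 × 0.332/(1 + 0.332) = 75.0 K.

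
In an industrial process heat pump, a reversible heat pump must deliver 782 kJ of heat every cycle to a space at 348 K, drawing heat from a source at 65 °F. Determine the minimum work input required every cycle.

T_C = 65 °F → (65 − 32) × 5/9 = 18.33 °C = 291.48 K.
For a reversible heat pump, COP_HP = T_H/(T_H − T_C) = 348.00/56.52 = 6.1575.
W = Q_H/COP_HP = 782/6.1575 = 127 kJ.

W_in ≈ 127 kJ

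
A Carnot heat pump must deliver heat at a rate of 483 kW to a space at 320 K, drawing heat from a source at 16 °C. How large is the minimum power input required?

Ẇ_in ≈ 46.6 kW

T_C = 16 °C → 16 + 273.15 = 289.15 K.
The Carnot heat-pump COP is COP_HP = T_H/(T_H − T_C) = 320.00/30.85 = 10.3728.
W = Q_H/COP_HP = 483/10.3728 = 46.6 kW.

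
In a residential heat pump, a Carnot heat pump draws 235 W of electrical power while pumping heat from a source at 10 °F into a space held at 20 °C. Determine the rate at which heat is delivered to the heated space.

Q̇_H ≈ 2138 W

T_H = 20 °C → 20 + 273.15 = 293.15 K.
T_C = 10 °F → (10 − 32) × 5/9 = -12.22 °C = 260.93 K.
The Carnot heat-pump COP is COP_HP = T_H/(T_H − T_C) = 293.15/32.22 = 9.0978.
Q_H = COP_HP · W = 9.0978 × 235 = 2138 W.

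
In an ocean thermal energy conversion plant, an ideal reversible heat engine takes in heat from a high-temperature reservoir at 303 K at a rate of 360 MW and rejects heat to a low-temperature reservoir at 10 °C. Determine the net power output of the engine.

Ẇ ≈ 23.6 MW

T_C = 10 °C → 10 + 273.15 = 283.15 K.
For a reversible engine, η = 1 − T_C/T_H = 1 − 283.15/303.00 = 0.0655.
W = η·Q_H = 0.0655 × 360 = 23.6 MW.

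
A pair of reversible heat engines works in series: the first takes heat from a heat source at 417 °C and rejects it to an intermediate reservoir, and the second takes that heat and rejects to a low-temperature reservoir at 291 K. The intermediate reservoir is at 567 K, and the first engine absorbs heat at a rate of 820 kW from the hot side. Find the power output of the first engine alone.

Ẇ₁ ≈ 146.3 kW

T_H = 417 °C → 417 + 273.15 = 690.15 K.
First-stage efficiency η₁ = 1 − T_m/T_H = 1 − 567.00/690.15 = 0.1784.
W₁ = η₁·Q_H = 0.1784 × 820 = 146.3 kW.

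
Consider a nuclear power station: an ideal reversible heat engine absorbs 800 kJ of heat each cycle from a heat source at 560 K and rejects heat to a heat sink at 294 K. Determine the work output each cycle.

η_rev = 1 − T_C/T_H = 1 − 294.00/560.00 = 0.4750.
W = η·Q_H = 0.4750 × 800 = 380 kJ.

W ≈ 380 kJ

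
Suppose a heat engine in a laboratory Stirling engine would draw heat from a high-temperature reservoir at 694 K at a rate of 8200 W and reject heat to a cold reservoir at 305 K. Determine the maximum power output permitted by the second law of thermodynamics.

Ẇ_max ≈ 4600 W

The upper bound on efficiency is η_max = 1 − T_C/T_H = 1 − 305.00/694.00 = 0.5605.
W_max = η_max · Q_H = 0.5605 × 8200 = 4600 W.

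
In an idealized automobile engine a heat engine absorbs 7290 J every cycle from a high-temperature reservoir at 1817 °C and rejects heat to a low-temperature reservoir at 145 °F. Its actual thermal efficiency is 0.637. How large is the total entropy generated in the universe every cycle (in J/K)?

ΔS_univ ≈ 4.390 J/K

T_H = 1817 °C → 1817 + 273.15 = 2090.15 K.
T_C = 145 °F → (145 − 32) × 5/9 = 62.78 °C = 335.93 K.
W = η·Q_H = 0.637 × 7290 = 4644 J, so Q_C = Q_H − W = 2646 J.
Entropy balance on the reservoirs: −Q_H/T_H = -3.488 J/K, +Q_C/T_C = 7.877 J/K.
ΔS_univ = −Q_H/T_H + Q_C/T_C = 4.390 J/K (> 0, since η = 0.637 < η_Carnot = 0.839).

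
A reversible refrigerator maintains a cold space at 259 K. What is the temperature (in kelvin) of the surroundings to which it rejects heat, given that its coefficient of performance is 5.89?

COP_R = T_C/(T_H − T_C) ⇒ T_H = T_C·(1 + 1/COP_R) = 259.00 × (1 + 1/5.89) = 303.0 K.

T_H ≈ 303.0 K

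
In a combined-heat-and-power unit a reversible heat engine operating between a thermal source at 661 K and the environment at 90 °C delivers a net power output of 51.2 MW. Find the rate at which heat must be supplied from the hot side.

Q̇_H ≈ 114 MW

T_C = 90 °C → 90 + 273.15 = 363.15 K.
Since the cycle is reversible, η = 1 − T_C/T_H = 1 − 363.15/661.00 = 0.4506.
Q_H = W/η = 51.2/0.4506 = 114 MW.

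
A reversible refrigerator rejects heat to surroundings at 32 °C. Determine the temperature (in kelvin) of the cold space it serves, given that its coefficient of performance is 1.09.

T_H = 32 °C → 32 + 273.15 = 305.15 K.
COP_R = T_C/(T_H − T_C) ⇒ T_C = T_H·COP_R/(1 + COP_R) = 305.15 × 1.09/(1 + 1.09) = 159.1 K.

T_C ≈ 159.1 K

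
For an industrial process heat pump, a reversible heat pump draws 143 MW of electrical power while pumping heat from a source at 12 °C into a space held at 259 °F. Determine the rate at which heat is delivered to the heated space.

T_H = 259 °F → (259 − 32) × 5/9 = 126.11 °C = 399.26 K.
T_C = 12 °C → 12 + 273.15 = 285.15 K.
Reversible heating COP: COP_HP = T_H/(T_H − T_C) = 399.26/114.11 = 3.4989.
Q_H = COP_HP · W = 3.4989 × 143 = 500 MW.

Q̇_H ≈ 500 MW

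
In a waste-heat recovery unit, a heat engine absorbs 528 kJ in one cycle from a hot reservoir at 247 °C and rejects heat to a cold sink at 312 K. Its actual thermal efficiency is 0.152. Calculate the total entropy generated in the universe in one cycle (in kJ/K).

ΔS_univ ≈ 0.420 kJ/K

T_H = 247 °C → 247 + 273.15 = 520.15 K.
W = η·Q_H = 0.152 × 528 = 80.26 kJ, so Q_C = Q_H − W = 447.7 kJ.
Reservoir entropy changes: ΔS_H = −Q_H/T_H = −528/520.15 = -1.015 kJ/K and ΔS_C = +Q_C/T_C = 447.7/312.00 = 1.435 kJ/K.
ΔS_univ = −Q_H/T_H + Q_C/T_C = 0.420 kJ/K (> 0, since η = 0.152 < η_Carnot = 0.400).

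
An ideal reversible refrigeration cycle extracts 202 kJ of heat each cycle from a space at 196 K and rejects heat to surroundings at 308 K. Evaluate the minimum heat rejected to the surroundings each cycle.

For a reversible cycle Q_H/Q_C = T_H/T_C, so Q_H = Q_C·T_H/T_C = 202 × 308.00/196.00 = 317.4 kJ.

Q_H ≈ 317.4 kJ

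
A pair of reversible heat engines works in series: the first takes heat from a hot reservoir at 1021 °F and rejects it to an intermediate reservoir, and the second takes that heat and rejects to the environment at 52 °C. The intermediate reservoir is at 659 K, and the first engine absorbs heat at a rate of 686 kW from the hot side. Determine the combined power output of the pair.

T_H = 1021 °F → (1021 − 32) × 5/9 = 549.44 °C = 822.59 K.
T_C = 52 °C → 52 + 273.15 = 325.15 K.
Two reversible stages in series are equivalent to a single Carnot engine between T_H and T_C, so η_total = 1 − T_C/T_H = 1 − 325.15/822.59 = 0.6047.
W_total = η_total · Q_H = 0.6047 × 686 = 415 kW.

Ẇ_total ≈ 415 kW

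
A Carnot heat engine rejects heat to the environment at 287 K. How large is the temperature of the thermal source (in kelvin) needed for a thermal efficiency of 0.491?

T_H ≈ 563.9 K

From η = 1 − T_C/T_H, solving for T_H gives T_H = T_C/(1 − η) = 287.00/(1 − 0.491) = 563.9 K.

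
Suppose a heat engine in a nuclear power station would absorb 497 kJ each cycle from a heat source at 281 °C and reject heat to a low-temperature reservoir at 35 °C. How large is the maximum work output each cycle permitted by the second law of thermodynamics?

T_H = 281 °C → 281 + 273.15 = 554.15 K.
T_C = 35 °C → 35 + 273.15 = 308.15 K.
The second-law ceiling is the Carnot efficiency, η_max = 1 − T_C/T_H = 1 − 308.15/554.15 = 0.4439.
W_max = η_max · Q_H = 0.4439 × 497 = 221 kJ.

W_max ≈ 221 kJ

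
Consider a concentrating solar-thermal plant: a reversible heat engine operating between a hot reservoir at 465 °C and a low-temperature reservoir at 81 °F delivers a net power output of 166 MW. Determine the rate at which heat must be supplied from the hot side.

Q̇_H ≈ 280 MW

T_H = 465 °C → 465 + 273.15 = 738.15 K.
T_C = 81 °F → (81 − 32) × 5/9 = 27.22 °C = 300.37 K.
η_rev = 1 − T_C/T_H = 1 − 300.37/738.15 = 0.5931.
Q_H = W/η = 166/0.5931 = 280 MW.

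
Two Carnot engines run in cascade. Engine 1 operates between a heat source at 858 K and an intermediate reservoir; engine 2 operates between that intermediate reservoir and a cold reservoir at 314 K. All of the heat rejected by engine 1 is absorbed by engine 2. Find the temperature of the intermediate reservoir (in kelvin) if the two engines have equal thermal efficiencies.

Equal efficiencies require 1 − T_m/T_H = 1 − T_C/T_m, i.e. T_m/T_H = T_C/T_m, so T_m = √(T_H·T_C) = √(858.00 × 314.00) = 519.0 K.

T_m ≈ 519.0 K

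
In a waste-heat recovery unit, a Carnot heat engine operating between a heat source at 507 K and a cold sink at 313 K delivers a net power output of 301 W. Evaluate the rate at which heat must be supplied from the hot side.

η_rev = 1 − T_C/T_H = 1 − 313.00/507.00 = 0.3826.
Q_H = W/η = 301/0.3826 = 786.6 W.

Q̇_H ≈ 786.6 W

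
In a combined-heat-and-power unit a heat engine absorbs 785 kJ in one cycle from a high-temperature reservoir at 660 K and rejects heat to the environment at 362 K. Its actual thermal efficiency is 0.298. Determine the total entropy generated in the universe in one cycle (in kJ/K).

ΔS_univ ≈ 0.333 kJ/K

W = η·Q_H = 0.298 × 785 = 233.9 kJ, so Q_C = Q_H − W = 551.1 kJ.
Reservoir entropy changes: ΔS_H = −Q_H/T_H = −785/660.00 = -1.189 kJ/K and ΔS_C = +Q_C/T_C = 551.1/362.00 = 1.522 kJ/K.
ΔS_univ = −Q_H/T_H + Q_C/T_C = 0.333 kJ/K (> 0, since η = 0.298 < η_Carnot = 0.452).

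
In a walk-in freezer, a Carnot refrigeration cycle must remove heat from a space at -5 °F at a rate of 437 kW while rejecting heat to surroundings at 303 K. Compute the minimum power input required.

T_C = -5 °F → (-5 − 32) × 5/9 = -20.56 °C = 252.59 K.
COP_R = T_C/(T_H − T_C) = 252.59/50.41 = 5.0112.
W = Q_C/COP_R = 437/5.0112 = 87.2 kW.

Ẇ_in ≈ 87.2 kW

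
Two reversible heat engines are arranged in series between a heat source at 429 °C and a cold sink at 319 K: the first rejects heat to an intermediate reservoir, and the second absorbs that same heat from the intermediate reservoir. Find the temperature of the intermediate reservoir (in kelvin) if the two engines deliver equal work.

T_m ≈ 511 K

T_H = 429 °C → 429 + 273.15 = 702.15 K.
For reversible stages Q_m = Q_H·(T_m/T_H). Setting W₁ = Q_H(1 − T_m/T_H) equal to W₂ = Q_m(1 − T_C/T_m) = Q_H·(T_m − T_C)/T_H gives T_H − T_m = T_m − T_C, so T_m = (T_H + T_C)/2 = (702.15 + 319.00)/2 = 511 K.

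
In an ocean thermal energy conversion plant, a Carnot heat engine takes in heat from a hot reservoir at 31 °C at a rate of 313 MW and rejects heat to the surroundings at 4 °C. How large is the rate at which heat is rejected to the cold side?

Q̇_C ≈ 285.2 MW

T_H = 31 °C → 31 + 273.15 = 304.15 K.
T_C = 4 °C → 4 + 273.15 = 277.15 K.
η_rev = 1 − T_C/T_H = 1 − 277.15/304.15 = 0.0888.
For a reversible cycle Q_C/Q_H = T_C/T_H, so Q_C = 313 × 277.15/304.15 = 285.2 MW.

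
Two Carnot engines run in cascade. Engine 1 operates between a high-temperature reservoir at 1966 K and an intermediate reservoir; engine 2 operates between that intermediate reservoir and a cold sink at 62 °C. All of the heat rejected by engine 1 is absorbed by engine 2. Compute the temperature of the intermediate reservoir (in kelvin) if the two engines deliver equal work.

T_m ≈ 1151 K

T_C = 62 °C → 62 + 273.15 = 335.15 K.
For reversible stages Q_m = Q_H·(T_m/T_H). Setting W₁ = Q_H(1 − T_m/T_H) equal to W₂ = Q_m(1 − T_C/T_m) = Q_H·(T_m − T_C)/T_H gives T_H − T_m = T_m − T_C, so T_m = (T_H + T_C)/2 = (1966.00 + 335.15)/2 = 1151 K.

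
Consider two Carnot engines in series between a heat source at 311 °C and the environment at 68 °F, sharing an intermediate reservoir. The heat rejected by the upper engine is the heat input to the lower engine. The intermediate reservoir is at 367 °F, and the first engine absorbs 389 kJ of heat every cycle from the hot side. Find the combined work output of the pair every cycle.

W_total ≈ 194 kJ

T_H = 311 °C → 311 + 273.15 = 584.15 K.
T_C = 68 °F → (68 − 32) × 5/9 = 20.00 °C = 293.15 K.
Two reversible stages in series are equivalent to a single Carnot engine between T_H and T_C, so η_total = 1 − T_C/T_H = 1 − 293.15/584.15 = 0.4982.
W_total = η_total · Q_H = 0.4982 × 389 = 194 kJ.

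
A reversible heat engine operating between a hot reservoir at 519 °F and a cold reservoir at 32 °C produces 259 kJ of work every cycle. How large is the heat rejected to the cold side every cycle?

Q_C ≈ 331.3 kJ

T_H = 519 °F → (519 − 32) × 5/9 = 270.56 °C = 543.71 K.
T_C = 32 °C → 32 + 273.15 = 305.15 K.
η_rev = 1 − T_C/T_H = 1 − 305.15/543.71 = 0.4388.
Since Q_C/Q_H = T_C/T_H and Q_H = W/η, Q_C = W·T_C/(T_H − T_C) = 259 × 305.15/238.56 = 331.3 kJ.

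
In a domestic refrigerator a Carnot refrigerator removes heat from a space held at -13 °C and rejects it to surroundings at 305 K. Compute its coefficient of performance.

T_C = -13 °C → -13 + 273.15 = 260.15 K.
COP_R = T_C/(T_H − T_C) = 260.15/(305.00 − 260.15) = 5.80.

COP_R ≈ 5.80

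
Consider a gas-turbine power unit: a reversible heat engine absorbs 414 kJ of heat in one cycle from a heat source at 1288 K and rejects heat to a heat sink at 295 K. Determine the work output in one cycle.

W ≈ 319 kJ

η_rev = 1 − T_C/T_H = 1 − 295.00/1288.00 = 0.7710.
W = η·Q_H = 0.7710 × 414 = 319 kJ.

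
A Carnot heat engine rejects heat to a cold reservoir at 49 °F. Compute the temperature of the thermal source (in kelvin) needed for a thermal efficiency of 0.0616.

T_C = 49 °F → (49 − 32) × 5/9 = 9.44 °C = 282.59 K.
From η = 1 − T_C/T_H, solving for T_H gives T_H = T_C/(1 − η) = 282.59/(1 − 0.0616) = 301.1 K.

T_H ≈ 301.1 K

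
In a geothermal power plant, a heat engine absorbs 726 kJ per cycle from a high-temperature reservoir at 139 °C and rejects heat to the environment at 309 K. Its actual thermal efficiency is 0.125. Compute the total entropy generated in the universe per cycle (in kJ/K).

ΔS_univ ≈ 0.294 kJ/K

T_H = 139 °C → 139 + 273.15 = 412.15 K.
W = η·Q_H = 0.125 × 726 = 90.75 kJ, so Q_C = Q_H − W = 635.2 kJ.
Entropy balance on the reservoirs: −Q_H/T_H = -1.761 kJ/K, +Q_C/T_C = 2.056 kJ/K.
ΔS_univ = −Q_H/T_H + Q_C/T_C = 0.294 kJ/K (> 0, since η = 0.125 < η_Carnot = 0.250).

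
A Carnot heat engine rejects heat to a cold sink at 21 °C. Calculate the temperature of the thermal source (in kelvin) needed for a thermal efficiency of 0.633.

T_C = 21 °C → 21 + 273.15 = 294.15 K.
From η = 1 − T_C/T_H, solving for T_H gives T_H = T_C/(1 − η) = 294.15/(1 − 0.633) = 801 K.

T_H ≈ 801 K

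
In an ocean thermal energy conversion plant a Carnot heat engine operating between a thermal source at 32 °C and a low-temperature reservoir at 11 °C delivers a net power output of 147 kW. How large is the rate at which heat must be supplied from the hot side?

Q̇_H ≈ 2140 kW

T_H = 32 °C → 32 + 273.15 = 305.15 K.
T_C = 11 °C → 11 + 273.15 = 284.15 K.
The Carnot efficiency is η = 1 − T_C/T_H = 1 − 284.15/305.15 = 0.0688.
Q_H = W/η = 147/0.0688 = 2140 kW.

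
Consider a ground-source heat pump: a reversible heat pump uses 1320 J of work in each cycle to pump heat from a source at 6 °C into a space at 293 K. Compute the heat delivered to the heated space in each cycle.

T_C = 6 °C → 6 + 273.15 = 279.15 K.
For a reversible heat pump, COP_HP = T_H/(T_H − T_C) = 293.00/13.85 = 21.1552.
Q_H = COP_HP · W = 21.1552 × 1320 = 27900 J.

Q_H ≈ 27900 J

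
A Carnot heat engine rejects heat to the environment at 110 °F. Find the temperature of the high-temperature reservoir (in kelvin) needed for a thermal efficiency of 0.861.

T_H ≈ 2280 K

T_C = 110 °F → (110 − 32) × 5/9 = 43.33 °C = 316.48 K.
From η = 1 − T_C/T_H, solving for T_H gives T_H = T_C/(1 − η) = 316.48/(1 − 0.861) = 2280 K.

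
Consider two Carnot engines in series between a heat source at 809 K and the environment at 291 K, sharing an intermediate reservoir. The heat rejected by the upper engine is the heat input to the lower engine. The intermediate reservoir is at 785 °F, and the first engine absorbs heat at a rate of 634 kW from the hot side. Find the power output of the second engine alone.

Ẇ₂ ≈ 313.9 kW

T_m = 785 °F → (785 − 32) × 5/9 = 418.33 °C = 691.48 K.
Heat entering the second stage: Q_m = Q_H·(T_m/T_H) = 634 × 691.48/809.00 = 541.9 kW.
Second-stage efficiency η₂ = 1 − T_C/T_m = 1 − 291.00/691.48 = 0.5792, so W₂ = η₂·Q_m = 313.9 kW.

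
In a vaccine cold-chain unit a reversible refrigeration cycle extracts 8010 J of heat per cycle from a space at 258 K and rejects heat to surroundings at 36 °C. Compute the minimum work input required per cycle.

W_in ≈ 1588 J

T_H = 36 °C → 36 + 273.15 = 309.15 K.
The reversible coefficient of performance is COP_R = T_C/(T_H − T_C) = 258.00/51.15 = 5.0440.
W = Q_C/COP_R = 8010/5.0440 = 1588 J.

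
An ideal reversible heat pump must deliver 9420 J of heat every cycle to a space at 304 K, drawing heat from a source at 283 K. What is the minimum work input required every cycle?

Reversible heating COP: COP_HP = T_H/(T_H − T_C) = 304.00/21.00 = 14.4762.
W = Q_H/COP_HP = 9420/14.4762 = 651 J.

W_in ≈ 651 J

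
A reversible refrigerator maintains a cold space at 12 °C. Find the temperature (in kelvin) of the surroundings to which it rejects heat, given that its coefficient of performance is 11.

T_C = 12 °C → 12 + 273.15 = 285.15 K.
COP_R = T_C/(T_H − T_C) ⇒ T_H = T_C·(1 + 1/COP_R) = 285.15 × (1 + 1/11) = 311.1 K.

T_H ≈ 311.1 K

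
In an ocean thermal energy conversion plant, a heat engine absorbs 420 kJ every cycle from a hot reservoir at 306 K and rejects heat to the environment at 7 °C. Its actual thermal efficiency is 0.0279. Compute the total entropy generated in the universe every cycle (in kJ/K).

ΔS_univ ≈ 0.0848 kJ/K

T_C = 7 °C → 7 + 273.15 = 280.15 K.
W = η·Q_H = 0.0279 × 420 = 11.72 kJ, so Q_C = Q_H − W = 408.3 kJ.
Entropy balance on the reservoirs: −Q_H/T_H = -1.373 kJ/K, +Q_C/T_C = 1.457 kJ/K.
ΔS_univ = −Q_H/T_H + Q_C/T_C = 0.0848 kJ/K (> 0, since η = 0.0279 < η_Carnot = 0.084).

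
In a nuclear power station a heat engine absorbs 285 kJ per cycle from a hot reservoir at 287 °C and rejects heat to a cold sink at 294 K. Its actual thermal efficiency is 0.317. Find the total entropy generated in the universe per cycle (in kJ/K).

ΔS_univ ≈ 0.1533 kJ/K

T_H = 287 °C → 287 + 273.15 = 560.15 K.
W = η·Q_H = 0.317 × 285 = 90.34 kJ, so Q_C = Q_H − W = 194.7 kJ.
Reservoir entropy changes: ΔS_H = −Q_H/T_H = −285/560.15 = -0.5088 kJ/K and ΔS_C = +Q_C/T_C = 194.7/294.00 = 0.6621 kJ/K.
ΔS_univ = −Q_H/T_H + Q_C/T_C = 0.1533 kJ/K (> 0, since η = 0.317 < η_Carnot = 0.475).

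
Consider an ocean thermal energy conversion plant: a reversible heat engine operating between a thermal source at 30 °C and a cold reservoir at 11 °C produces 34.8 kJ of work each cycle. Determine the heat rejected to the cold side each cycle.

Q_C ≈ 520 kJ

T_H = 30 °C → 30 + 273.15 = 303.15 K.
T_C = 11 °C → 11 + 273.15 = 284.15 K.
Since the cycle is reversible, η = 1 − T_C/T_H = 1 − 284.15/303.15 = 0.0627.
Since Q_C/Q_H = T_C/T_H and Q_H = W/η, Q_C = W·T_C/(T_H − T_C) = 34.8 × 284.15/19.00 = 520 kJ.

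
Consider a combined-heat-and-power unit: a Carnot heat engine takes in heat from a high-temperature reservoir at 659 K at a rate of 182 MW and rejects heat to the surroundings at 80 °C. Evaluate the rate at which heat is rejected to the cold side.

Q̇_C ≈ 97.53 MW

T_C = 80 °C → 80 + 273.15 = 353.15 K.
The Carnot efficiency is η = 1 − T_C/T_H = 1 − 353.15/659.00 = 0.4641.
For a reversible cycle Q_C/Q_H = T_C/T_H, so Q_C = 182 × 353.15/659.00 = 97.53 MW.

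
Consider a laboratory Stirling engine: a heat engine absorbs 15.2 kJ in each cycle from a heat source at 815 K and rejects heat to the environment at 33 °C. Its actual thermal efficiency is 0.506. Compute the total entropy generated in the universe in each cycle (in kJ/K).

T_C = 33 °C → 33 + 273.15 = 306.15 K.
W = η·Q_H = 0.506 × 15.2 = 7.691 kJ, so Q_C = Q_H − W = 7.509 kJ.
The hot reservoir loses entropy Q_H/T_H = 15.2/815.00 = 0.01865 kJ/K; the cold reservoir gains Q_C/T_C = 7.509/306.15 = 0.02453 kJ/K.
ΔS_univ = −Q_H/T_H + Q_C/T_C = 0.00588 kJ/K (> 0, since η = 0.506 < η_Carnot = 0.624).

ΔS_univ ≈ 0.00588 kJ/K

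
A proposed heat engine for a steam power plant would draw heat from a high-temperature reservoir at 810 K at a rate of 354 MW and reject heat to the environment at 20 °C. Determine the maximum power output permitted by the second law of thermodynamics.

T_C = 20 °C → 20 + 273.15 = 293.15 K.
The upper bound on efficiency is η_max = 1 − T_C/T_H = 1 − 293.15/810.00 = 0.6381.
W_max = η_max · Q_H = 0.6381 × 354 = 226 MW.

Ẇ_max ≈ 226 MW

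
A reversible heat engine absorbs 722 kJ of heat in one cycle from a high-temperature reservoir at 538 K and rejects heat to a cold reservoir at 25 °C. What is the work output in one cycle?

W ≈ 321.9 kJ

T_C = 25 °C → 25 + 273.15 = 298.15 K.
For a reversible engine, η = 1 − T_C/T_H = 1 − 298.15/538.00 = 0.4458.
W = η·Q_H = 0.4458 × 722 = 321.9 kJ.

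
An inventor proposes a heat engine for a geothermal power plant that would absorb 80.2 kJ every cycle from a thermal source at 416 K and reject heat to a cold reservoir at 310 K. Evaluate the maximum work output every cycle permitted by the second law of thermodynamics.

W_max ≈ 20.4 kJ

By the Carnot theorem, η_max = 1 − T_C/T_H = 1 − 310.00/416.00 = 0.2548.
W_max = η_max · Q_H = 0.2548 × 80.2 = 20.4 kJ.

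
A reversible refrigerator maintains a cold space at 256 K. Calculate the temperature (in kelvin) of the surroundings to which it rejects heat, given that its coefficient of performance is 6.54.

T_H ≈ 295.1 K

COP_R = T_C/(T_H − T_C) ⇒ T_H = T_C·(1 + 1/COP_R) = 256.00 × (1 + 1/6.54) = 295.1 K.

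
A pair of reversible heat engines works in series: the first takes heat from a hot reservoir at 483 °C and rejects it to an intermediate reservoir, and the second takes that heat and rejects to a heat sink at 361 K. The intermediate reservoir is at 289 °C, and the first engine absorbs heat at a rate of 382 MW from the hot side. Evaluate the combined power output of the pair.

Ẇ_total ≈ 200 MW

T_H = 483 °C → 483 + 273.15 = 756.15 K.
Two reversible stages in series are equivalent to a single Carnot engine between T_H and T_C, so η_total = 1 − T_C/T_H = 1 − 361.00/756.15 = 0.5226.
W_total = η_total · Q_H = 0.5226 × 382 = 200 MW.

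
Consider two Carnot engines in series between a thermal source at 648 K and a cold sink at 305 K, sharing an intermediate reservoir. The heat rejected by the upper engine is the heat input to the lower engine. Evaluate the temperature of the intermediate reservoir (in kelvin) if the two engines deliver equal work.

T_m ≈ 476.5 K

For reversible stages Q_m = Q_H·(T_m/T_H). Setting W₁ = Q_H(1 − T_m/T_H) equal to W₂ = Q_m(1 − T_C/T_m) = Q_H·(T_m − T_C)/T_H gives T_H − T_m = T_m − T_C, so T_m = (T_H + T_C)/2 = (648.00 + 305.00)/2 = 476.5 K.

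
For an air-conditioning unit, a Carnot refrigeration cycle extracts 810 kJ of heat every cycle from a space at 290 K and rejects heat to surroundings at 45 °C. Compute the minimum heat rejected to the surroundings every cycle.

Q_H ≈ 888.6 kJ

T_H = 45 °C → 45 + 273.15 = 318.15 K.
For a reversible cycle Q_H/Q_C = T_H/T_C, so Q_H = Q_C·T_H/T_C = 810 × 318.15/290.00 = 888.6 kJ.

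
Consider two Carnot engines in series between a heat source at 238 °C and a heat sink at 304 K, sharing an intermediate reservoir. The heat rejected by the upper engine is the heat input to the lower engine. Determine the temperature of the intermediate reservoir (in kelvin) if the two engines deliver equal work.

T_H = 238 °C → 238 + 273.15 = 511.15 K.
For reversible stages Q_m = Q_H·(T_m/T_H). Setting W₁ = Q_H(1 − T_m/T_H) equal to W₂ = Q_m(1 − T_C/T_m) = Q_H·(T_m − T_C)/T_H gives T_H − T_m = T_m − T_C, so T_m = (T_H + T_C)/2 = (511.15 + 304.00)/2 = 407.6 K.

T_m ≈ 407.6 K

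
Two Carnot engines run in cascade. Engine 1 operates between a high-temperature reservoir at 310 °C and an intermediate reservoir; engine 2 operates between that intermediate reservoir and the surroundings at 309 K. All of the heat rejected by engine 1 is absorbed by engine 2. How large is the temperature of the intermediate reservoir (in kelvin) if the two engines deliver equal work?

T_m ≈ 446 K

T_H = 310 °C → 310 + 273.15 = 583.15 K.
For reversible stages Q_m = Q_H·(T_m/T_H). Setting W₁ = Q_H(1 − T_m/T_H) equal to W₂ = Q_m(1 − T_C/T_m) = Q_H·(T_m − T_C)/T_H gives T_H − T_m = T_m − T_C, so T_m = (T_H + T_C)/2 = (583.15 + 309.00)/2 = 446 K.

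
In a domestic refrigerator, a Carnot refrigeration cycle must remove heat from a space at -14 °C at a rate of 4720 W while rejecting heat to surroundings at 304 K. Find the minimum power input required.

Ẇ_in ≈ 817 W

T_C = -14 °C → -14 + 273.15 = 259.15 K.
COP_R = T_C/(T_H − T_C) = 259.15/44.85 = 5.7781.
W = Q_C/COP_R = 4720/5.7781 = 817 W.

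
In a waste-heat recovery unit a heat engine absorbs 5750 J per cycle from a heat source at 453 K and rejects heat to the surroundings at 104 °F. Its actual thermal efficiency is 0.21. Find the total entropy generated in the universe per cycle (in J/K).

T_C = 104 °F → (104 − 32) × 5/9 = 40.00 °C = 313.15 K.
W = η·Q_H = 0.21 × 5750 = 1208 J, so Q_C = Q_H − W = 4542 J.
Reservoir entropy changes: ΔS_H = −Q_H/T_H = −5750/453.00 = -12.69 J/K and ΔS_C = +Q_C/T_C = 4542/313.15 = 14.51 J/K.
ΔS_univ = −Q_H/T_H + Q_C/T_C = 1.813 J/K (> 0, since η = 0.21 < η_Carnot = 0.309).

ΔS_univ ≈ 1.813 J/K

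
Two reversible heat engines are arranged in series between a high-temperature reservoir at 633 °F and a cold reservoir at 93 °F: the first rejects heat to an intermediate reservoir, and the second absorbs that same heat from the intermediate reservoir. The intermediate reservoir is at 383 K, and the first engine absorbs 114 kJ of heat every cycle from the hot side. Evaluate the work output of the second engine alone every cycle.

W₂ ≈ 14.27 kJ

T_H = 633 °F → (633 − 32) × 5/9 = 333.89 °C = 607.04 K.
T_C = 93 °F → (93 − 32) × 5/9 = 33.89 °C = 307.04 K.
Heat entering the second stage: Q_m = Q_H·(T_m/T_H) = 114 × 383.00/607.04 = 71.93 kJ.
Second-stage efficiency η₂ = 1 − T_C/T_m = 1 − 307.04/383.00 = 0.1983, so W₂ = η₂·Q_m = 14.27 kJ.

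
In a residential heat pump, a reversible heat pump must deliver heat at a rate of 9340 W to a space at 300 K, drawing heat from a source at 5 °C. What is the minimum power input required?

Ẇ_in ≈ 680 W

T_C = 5 °C → 5 + 273.15 = 278.15 K.
The Carnot heat-pump COP is COP_HP = T_H/(T_H − T_C) = 300.00/21.85 = 13.7300.
W = Q_H/COP_HP = 9340/13.7300 = 680 W.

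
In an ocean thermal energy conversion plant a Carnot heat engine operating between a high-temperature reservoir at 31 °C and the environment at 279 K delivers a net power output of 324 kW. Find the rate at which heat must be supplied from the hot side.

T_H = 31 °C → 31 + 273.15 = 304.15 K.
The Carnot efficiency is η = 1 − T_C/T_H = 1 − 279.00/304.15 = 0.0827.
Q_H = W/η = 324/0.0827 = 3920 kW.

Q̇_H ≈ 3920 kW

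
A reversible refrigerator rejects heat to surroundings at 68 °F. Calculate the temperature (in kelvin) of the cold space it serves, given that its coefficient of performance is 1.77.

T_C ≈ 187.3 K

T_H = 68 °F → (68 − 32) × 5/9 = 20.00 °C = 293.15 K.
COP_R = T_C/(T_H − T_C) ⇒ T_C = T_H·COP_R/(1 + COP_R) = 293.15 × 1.77/(1 + 1.77) = 187.3 K.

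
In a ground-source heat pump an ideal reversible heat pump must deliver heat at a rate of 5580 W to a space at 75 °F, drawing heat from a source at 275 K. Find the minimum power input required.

T_H = 75 °F → (75 − 32) × 5/9 = 23.89 °C = 297.04 K.
COP_HP = T_H/(T_H − T_C) = 297.04/22.04 = 13.4779.
W = Q_H/COP_HP = 5580/13.4779 = 414 W.

Ẇ_in ≈ 414 W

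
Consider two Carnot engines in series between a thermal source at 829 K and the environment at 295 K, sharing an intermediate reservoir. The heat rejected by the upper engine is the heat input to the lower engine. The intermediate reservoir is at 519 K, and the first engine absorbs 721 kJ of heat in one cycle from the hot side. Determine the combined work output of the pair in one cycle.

W_total ≈ 464 kJ

Two reversible stages in series are equivalent to a single Carnot engine between T_H and T_C, so η_total = 1 − T_C/T_H = 1 − 295.00/829.00 = 0.6441.
W_total = η_total · Q_H = 0.6441 × 721 = 464 kJ.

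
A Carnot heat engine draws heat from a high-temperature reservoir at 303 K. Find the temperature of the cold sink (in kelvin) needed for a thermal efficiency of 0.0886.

T_C ≈ 276 K

From η = 1 − T_C/T_H, T_C = T_H·(1 − η) = 303.00 × (1 − 0.0886) = 276 K.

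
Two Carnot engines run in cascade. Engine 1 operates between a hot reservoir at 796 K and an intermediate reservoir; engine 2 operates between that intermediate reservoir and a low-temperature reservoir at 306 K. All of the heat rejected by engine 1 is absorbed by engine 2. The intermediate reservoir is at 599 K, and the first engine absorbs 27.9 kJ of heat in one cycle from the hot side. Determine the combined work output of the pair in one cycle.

W_total ≈ 17.17 kJ

Two reversible stages in series are equivalent to a single Carnot engine between T_H and T_C, so η_total = 1 − T_C/T_H = 1 − 306.00/796.00 = 0.6156.
W_total = η_total · Q_H = 0.6156 × 27.9 = 17.17 kJ.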